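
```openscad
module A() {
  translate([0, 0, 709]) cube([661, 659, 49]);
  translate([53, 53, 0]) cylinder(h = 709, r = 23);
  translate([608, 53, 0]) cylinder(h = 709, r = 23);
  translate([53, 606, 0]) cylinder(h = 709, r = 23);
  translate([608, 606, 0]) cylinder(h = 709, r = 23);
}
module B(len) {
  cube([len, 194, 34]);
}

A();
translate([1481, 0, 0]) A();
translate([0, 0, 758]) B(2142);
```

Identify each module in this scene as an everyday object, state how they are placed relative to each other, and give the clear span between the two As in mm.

A is a table. B is a beam. A beam spans the tops of two tables. The clear span between the two tables is 820 mm.

Second table starts at x = 1481; first ends at x = 661; clear span = 1481 − 661 = 820 mm.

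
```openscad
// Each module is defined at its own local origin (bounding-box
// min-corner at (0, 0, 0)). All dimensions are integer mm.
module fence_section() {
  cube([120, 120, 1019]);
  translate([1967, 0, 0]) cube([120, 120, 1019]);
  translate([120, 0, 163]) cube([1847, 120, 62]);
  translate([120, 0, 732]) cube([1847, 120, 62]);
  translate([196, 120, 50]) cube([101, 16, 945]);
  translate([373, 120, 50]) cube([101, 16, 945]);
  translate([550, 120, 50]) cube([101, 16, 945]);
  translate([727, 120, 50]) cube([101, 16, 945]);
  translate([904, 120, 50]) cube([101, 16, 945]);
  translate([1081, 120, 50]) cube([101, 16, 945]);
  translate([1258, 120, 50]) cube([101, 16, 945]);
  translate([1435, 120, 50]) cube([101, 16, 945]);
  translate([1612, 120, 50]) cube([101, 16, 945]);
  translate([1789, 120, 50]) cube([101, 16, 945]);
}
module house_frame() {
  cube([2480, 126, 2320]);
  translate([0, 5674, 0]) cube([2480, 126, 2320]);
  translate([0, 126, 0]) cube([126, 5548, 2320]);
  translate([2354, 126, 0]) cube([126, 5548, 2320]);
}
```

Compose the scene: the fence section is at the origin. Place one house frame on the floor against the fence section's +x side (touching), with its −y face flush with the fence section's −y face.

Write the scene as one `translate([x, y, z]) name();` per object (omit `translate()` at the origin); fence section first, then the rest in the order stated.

fence_section();
translate([2087, 0, 0]) house_frame();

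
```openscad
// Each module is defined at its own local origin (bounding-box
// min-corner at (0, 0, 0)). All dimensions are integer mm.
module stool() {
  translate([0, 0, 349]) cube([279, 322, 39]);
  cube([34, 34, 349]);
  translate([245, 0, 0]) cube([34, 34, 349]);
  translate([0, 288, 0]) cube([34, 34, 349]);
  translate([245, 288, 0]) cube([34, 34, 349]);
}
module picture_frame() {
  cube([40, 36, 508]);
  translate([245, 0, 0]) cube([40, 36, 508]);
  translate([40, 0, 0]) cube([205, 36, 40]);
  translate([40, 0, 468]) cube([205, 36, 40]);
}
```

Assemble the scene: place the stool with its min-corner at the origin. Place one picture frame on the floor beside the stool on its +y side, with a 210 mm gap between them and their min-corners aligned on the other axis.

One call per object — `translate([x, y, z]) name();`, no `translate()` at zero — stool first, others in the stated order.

stool();
translate([0, 532, 0]) picture_frame();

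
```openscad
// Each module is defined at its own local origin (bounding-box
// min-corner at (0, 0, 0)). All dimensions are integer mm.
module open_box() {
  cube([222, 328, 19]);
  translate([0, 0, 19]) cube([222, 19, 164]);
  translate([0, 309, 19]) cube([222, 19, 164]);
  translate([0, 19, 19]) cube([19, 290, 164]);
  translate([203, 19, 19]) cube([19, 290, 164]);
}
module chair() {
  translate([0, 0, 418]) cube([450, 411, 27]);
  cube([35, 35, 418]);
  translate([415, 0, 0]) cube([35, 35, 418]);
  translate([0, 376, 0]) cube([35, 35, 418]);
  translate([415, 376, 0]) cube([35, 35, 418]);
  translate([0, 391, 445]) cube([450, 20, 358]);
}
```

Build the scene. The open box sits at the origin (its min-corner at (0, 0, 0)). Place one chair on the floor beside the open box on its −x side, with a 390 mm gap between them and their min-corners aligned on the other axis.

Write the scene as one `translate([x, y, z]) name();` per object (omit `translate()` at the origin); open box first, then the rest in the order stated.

open_box();
translate([-840, 0, 0]) chair();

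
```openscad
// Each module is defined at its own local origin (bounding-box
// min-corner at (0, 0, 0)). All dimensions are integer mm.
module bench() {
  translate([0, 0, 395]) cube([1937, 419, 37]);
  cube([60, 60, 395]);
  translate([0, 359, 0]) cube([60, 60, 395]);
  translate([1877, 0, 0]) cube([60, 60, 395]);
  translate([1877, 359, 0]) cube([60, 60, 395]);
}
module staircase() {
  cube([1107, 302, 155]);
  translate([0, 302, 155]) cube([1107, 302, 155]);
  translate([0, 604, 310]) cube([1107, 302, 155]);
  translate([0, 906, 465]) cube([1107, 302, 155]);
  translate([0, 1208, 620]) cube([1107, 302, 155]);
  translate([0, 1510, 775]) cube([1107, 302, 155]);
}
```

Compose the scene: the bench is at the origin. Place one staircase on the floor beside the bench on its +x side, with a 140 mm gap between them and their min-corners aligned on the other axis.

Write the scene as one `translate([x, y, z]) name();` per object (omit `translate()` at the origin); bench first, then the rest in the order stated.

bench();
translate([2077, 0, 0]) staircase();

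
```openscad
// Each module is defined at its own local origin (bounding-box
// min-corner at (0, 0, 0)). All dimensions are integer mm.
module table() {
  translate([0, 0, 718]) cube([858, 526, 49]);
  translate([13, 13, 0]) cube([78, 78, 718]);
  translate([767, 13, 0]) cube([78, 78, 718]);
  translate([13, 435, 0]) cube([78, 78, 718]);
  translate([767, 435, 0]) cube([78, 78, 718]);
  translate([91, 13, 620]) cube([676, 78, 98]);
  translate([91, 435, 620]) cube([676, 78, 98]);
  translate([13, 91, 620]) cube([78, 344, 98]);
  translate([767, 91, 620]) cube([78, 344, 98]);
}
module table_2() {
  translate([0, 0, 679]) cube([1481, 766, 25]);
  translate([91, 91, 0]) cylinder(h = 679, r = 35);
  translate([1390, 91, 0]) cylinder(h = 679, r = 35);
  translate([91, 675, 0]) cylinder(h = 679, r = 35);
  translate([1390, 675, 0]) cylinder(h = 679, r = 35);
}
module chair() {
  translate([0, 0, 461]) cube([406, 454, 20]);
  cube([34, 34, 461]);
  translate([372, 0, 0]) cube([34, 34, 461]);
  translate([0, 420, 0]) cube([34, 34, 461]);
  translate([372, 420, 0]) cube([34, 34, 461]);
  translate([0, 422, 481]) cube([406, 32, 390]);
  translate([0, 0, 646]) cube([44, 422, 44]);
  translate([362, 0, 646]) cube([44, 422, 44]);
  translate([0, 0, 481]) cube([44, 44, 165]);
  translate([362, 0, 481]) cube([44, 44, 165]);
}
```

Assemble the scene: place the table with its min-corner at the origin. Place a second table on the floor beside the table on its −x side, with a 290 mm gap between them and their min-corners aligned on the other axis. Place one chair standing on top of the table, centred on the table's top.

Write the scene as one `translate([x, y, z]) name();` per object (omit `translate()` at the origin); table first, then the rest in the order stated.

table();
translate([-1771, 0, 0]) table_2();
translate([226, 36, 767]) chair();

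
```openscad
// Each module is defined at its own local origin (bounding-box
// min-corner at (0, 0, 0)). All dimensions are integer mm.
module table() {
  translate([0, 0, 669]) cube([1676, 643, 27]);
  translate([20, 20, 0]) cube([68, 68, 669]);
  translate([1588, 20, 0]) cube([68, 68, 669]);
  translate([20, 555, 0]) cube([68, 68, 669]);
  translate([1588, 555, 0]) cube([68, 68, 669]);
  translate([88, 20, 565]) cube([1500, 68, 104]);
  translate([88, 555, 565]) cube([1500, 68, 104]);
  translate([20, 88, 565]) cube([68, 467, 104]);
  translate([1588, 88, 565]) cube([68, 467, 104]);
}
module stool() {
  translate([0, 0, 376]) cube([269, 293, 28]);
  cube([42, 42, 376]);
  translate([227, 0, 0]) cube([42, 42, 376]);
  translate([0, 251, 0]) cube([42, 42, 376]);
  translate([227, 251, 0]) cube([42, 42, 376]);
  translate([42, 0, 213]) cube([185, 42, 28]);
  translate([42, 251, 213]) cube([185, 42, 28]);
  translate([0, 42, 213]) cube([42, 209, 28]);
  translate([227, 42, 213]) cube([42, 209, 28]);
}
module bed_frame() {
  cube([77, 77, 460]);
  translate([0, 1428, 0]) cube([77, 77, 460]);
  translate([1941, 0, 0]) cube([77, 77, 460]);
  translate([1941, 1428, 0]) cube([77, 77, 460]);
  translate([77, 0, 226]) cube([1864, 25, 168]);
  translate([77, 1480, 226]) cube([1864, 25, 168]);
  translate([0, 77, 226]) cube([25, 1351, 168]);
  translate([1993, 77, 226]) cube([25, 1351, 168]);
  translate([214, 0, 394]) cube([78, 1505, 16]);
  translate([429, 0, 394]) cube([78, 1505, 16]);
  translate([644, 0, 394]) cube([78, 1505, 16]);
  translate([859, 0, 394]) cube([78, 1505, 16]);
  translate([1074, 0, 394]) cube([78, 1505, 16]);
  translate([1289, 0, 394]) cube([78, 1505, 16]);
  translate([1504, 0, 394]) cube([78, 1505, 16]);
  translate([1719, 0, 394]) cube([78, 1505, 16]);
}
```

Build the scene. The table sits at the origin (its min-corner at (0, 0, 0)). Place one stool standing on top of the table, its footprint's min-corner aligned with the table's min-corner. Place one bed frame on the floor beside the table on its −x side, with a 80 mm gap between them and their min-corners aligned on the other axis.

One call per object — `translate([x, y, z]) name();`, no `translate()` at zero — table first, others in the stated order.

table();
translate([0, 0, 696]) stool();
translate([-2098, 0, 0]) bed_frame();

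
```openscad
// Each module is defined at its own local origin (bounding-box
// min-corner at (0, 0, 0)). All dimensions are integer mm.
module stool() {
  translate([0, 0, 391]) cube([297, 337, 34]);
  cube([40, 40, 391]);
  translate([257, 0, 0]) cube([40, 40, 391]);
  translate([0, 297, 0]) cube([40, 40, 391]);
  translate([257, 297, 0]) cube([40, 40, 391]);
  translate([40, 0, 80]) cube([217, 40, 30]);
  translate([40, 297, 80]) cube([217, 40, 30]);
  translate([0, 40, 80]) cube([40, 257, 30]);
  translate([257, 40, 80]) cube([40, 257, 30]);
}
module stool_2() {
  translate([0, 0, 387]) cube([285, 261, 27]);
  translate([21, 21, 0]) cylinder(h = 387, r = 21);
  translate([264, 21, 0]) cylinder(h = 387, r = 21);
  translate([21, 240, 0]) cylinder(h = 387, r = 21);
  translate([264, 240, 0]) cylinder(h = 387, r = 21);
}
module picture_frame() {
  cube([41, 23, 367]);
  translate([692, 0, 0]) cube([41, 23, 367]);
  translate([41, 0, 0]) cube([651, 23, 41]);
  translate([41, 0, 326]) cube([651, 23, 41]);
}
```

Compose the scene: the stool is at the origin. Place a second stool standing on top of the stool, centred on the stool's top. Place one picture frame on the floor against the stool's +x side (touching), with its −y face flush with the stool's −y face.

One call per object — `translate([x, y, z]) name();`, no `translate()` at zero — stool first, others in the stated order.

stool();
translate([6, 38, 425]) stool_2();
translate([297, 0, 0]) picture_frame();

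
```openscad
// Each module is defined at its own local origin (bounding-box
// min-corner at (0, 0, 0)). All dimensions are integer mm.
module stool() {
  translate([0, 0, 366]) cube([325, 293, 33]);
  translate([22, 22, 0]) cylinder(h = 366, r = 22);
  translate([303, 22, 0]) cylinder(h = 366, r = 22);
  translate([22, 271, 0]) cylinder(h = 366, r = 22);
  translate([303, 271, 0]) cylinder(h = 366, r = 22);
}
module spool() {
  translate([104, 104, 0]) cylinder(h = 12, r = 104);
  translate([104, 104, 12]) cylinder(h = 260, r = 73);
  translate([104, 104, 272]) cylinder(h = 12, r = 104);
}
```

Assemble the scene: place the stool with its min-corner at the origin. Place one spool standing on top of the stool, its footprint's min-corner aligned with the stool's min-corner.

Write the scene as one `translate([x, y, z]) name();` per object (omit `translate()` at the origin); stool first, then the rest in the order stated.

stool();
translate([0, 0, 399]) spool();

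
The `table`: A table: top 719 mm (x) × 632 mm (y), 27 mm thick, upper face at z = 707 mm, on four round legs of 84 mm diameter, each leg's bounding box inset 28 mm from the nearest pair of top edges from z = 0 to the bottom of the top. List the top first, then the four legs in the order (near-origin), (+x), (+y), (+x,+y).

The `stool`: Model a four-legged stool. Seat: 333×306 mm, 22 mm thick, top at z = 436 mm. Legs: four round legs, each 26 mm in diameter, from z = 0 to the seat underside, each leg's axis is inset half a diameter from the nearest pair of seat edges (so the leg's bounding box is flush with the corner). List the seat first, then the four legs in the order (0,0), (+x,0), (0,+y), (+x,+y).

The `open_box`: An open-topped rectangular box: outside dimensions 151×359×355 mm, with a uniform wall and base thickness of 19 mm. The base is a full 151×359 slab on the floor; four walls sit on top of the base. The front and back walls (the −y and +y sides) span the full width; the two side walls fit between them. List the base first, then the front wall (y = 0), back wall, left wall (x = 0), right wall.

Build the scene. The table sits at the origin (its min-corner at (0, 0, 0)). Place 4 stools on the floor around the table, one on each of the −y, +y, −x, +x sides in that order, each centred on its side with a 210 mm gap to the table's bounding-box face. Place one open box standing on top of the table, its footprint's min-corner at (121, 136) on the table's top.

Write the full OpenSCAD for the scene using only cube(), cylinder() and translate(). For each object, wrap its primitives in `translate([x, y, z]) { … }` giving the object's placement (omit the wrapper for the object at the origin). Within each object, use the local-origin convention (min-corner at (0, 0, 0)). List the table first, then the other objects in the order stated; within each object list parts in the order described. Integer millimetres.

translate([0, 0, 680]) cube([719, 632, 27]);
translate([70, 70, 0]) cylinder(h = 680, r = 42);
translate([649, 70, 0]) cylinder(h = 680, r = 42);
translate([70, 562, 0]) cylinder(h = 680, r = 42);
translate([649, 562, 0]) cylinder(h = 680, r = 42);
translate([193, -516, 0]) {
  translate([0, 0, 414]) cube([333, 306, 22]);
  translate([13, 13, 0]) cylinder(h = 414, r = 13);
  translate([320, 13, 0]) cylinder(h = 414, r = 13);
  translate([13, 293, 0]) cylinder(h = 414, r = 13);
  translate([320, 293, 0]) cylinder(h = 414, r = 13);
}
translate([193, 842, 0]) {
  translate([0, 0, 414]) cube([333, 306, 22]);
  translate([13, 13, 0]) cylinder(h = 414, r = 13);
  translate([320, 13, 0]) cylinder(h = 414, r = 13);
  translate([13, 293, 0]) cylinder(h = 414, r = 13);
  translate([320, 293, 0]) cylinder(h = 414, r = 13);
}
translate([-543, 163, 0]) {
  translate([0, 0, 414]) cube([333, 306, 22]);
  translate([13, 13, 0]) cylinder(h = 414, r = 13);
  translate([320, 13, 0]) cylinder(h = 414, r = 13);
  translate([13, 293, 0]) cylinder(h = 414, r = 13);
  translate([320, 293, 0]) cylinder(h = 414, r = 13);
}
translate([929, 163, 0]) {
  translate([0, 0, 414]) cube([333, 306, 22]);
  translate([13, 13, 0]) cylinder(h = 414, r = 13);
  translate([320, 13, 0]) cylinder(h = 414, r = 13);
  translate([13, 293, 0]) cylinder(h = 414, r = 13);
  translate([320, 293, 0]) cylinder(h = 414, r = 13);
}
translate([121, 136, 707]) {
  cube([151, 359, 19]);
  translate([0, 0, 19]) cube([151, 19, 336]);
  translate([0, 340, 19]) cube([151, 19, 336]);
  translate([0, 19, 19]) cube([19, 321, 336]);
  translate([132, 19, 19]) cube([19, 321, 336]);
}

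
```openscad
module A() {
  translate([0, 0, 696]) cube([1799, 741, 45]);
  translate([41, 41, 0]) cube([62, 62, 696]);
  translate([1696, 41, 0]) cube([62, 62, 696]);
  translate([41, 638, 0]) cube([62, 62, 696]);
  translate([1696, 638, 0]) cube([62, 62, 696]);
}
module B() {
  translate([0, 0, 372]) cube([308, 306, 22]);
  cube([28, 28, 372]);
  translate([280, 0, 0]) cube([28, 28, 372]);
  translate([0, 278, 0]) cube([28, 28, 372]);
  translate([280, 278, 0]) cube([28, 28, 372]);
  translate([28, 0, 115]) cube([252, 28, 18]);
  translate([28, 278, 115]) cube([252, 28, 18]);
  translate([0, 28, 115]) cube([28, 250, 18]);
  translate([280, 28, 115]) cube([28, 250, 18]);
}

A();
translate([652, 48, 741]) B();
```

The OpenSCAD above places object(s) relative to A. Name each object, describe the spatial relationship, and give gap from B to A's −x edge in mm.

The stool's min-x is at 652; the table's min-x is 0; gap = 652 mm.

A is a table. B is a stool. The stool is on top of the table. The gap from the stool to the table's −x edge is 652 mm.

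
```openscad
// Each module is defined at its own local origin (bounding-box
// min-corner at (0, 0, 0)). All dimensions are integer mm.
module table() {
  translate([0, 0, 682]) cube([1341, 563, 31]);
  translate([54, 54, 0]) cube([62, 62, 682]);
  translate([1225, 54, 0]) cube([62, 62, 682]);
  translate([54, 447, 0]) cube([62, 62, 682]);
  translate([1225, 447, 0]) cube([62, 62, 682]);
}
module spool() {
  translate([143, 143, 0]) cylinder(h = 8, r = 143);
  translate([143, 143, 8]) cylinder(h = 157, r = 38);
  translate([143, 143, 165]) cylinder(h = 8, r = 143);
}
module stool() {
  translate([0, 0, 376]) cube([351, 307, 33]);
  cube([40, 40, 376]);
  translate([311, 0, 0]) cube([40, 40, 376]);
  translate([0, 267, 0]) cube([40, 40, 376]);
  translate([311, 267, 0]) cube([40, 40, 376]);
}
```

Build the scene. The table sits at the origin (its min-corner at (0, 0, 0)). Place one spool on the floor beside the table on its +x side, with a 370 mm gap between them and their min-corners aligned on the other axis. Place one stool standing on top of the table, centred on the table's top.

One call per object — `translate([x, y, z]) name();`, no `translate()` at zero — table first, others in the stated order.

table();
translate([1711, 0, 0]) spool();
translate([495, 128, 713]) stool();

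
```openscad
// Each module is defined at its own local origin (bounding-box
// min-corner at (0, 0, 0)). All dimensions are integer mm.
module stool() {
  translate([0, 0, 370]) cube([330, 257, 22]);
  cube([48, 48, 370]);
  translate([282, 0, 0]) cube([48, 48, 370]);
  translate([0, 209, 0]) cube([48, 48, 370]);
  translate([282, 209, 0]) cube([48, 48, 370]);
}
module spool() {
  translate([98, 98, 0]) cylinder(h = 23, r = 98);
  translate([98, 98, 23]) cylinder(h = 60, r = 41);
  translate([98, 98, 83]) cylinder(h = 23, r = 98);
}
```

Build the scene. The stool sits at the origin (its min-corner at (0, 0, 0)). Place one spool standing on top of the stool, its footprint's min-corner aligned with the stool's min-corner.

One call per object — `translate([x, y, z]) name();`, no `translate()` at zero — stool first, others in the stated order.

stool();
translate([0, 0, 392]) spool();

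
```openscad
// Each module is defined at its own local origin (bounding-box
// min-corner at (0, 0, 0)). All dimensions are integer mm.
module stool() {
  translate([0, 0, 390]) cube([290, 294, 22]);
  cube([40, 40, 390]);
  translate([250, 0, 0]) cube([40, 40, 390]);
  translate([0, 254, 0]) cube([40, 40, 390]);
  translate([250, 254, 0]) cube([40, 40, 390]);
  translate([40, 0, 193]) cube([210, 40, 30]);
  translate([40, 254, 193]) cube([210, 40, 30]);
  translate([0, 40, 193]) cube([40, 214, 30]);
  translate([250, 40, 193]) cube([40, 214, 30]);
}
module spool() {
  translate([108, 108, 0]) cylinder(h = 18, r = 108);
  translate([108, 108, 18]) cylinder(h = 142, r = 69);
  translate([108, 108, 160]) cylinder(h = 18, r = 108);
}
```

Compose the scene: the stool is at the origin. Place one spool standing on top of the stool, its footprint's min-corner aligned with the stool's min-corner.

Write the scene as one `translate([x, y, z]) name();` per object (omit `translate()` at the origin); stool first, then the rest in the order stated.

stool();
translate([0, 0, 412]) spool();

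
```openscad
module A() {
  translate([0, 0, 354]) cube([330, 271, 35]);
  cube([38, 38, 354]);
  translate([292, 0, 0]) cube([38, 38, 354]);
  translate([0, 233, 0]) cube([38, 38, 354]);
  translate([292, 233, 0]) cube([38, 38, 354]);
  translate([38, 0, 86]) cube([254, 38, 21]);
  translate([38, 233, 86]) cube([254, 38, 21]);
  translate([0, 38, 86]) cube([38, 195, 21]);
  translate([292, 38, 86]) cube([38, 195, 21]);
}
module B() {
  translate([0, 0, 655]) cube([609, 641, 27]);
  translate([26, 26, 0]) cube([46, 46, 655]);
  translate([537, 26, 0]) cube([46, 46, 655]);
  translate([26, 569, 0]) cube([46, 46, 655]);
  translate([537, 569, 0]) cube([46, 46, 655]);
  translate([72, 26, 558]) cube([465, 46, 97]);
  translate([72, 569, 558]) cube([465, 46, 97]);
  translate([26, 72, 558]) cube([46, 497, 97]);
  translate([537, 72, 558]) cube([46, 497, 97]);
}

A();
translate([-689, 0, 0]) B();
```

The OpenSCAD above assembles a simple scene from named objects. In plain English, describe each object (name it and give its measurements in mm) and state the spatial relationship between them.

A is a simple wooden stool: a rectangular seat 330 mm (x) by 271 mm (y), 35 mm thick, top face at z = 389 mm, on four square legs, each 38×38 mm in cross-section. The legs rest on z = 0, each flush with a corner of the seat. Four stretchers, 38 mm wide and 21 mm tall, connect adjacent legs with their undersides at z = 86 mm, each running between the inner faces of the legs it joins and aligned with the legs' outer faces on the other axis.

B is a rectangular dining table. The top is 609×641×27 mm with its upper surface at z = 682 mm. It stands on four 46×46 mm square legs, each inset 26 mm from the nearest pair of top edges, running from the floor to the underside of the top. Four apron rails, 46 mm thick and 97 mm tall, run between adjacent legs with their top edges flush with the underside of the top and their outer faces flush with the legs' outer faces.

The table is on the floor beside the stool on its −x side.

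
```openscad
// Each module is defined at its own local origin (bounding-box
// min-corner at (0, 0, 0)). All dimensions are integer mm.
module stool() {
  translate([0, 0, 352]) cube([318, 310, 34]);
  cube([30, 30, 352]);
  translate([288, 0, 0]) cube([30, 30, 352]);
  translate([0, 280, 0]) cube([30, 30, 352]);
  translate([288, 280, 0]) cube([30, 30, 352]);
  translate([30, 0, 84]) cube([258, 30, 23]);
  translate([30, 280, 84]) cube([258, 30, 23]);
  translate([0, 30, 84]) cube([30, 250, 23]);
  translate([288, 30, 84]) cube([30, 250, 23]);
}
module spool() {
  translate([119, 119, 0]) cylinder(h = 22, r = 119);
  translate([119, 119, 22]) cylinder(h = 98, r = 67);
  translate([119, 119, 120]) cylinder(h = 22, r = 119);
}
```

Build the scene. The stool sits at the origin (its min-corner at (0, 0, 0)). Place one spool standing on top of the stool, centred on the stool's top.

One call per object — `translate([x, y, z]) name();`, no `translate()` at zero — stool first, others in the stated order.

stool();
translate([40, 36, 386]) spool();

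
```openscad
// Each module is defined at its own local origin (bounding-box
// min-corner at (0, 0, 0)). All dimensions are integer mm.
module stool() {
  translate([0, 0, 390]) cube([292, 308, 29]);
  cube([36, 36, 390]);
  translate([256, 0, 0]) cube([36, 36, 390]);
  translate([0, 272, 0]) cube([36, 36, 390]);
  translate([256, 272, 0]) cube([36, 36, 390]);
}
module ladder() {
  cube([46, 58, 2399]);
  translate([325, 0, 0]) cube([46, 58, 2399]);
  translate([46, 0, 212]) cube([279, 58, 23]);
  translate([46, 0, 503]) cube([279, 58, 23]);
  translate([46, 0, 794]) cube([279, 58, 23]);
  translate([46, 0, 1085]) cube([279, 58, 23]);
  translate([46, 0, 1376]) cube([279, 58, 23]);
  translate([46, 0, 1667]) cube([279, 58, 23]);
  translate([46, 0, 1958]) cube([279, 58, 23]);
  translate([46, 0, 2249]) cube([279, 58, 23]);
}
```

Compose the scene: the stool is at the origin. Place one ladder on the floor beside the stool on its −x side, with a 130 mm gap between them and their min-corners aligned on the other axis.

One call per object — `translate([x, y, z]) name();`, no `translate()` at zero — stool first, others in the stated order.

stool();
translate([-501, 0, 0]) ladder();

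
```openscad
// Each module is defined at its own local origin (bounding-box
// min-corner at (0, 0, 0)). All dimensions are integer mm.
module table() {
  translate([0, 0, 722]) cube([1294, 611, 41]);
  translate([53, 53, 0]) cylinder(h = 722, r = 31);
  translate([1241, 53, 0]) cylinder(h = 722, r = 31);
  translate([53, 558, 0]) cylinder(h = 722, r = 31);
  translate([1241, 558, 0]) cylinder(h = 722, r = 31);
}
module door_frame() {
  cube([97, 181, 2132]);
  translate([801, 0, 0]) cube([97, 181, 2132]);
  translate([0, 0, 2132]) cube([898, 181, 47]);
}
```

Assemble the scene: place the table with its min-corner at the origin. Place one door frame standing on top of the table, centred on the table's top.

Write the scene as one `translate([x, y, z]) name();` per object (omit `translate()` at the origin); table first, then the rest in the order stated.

table();
translate([198, 215, 763]) door_frame();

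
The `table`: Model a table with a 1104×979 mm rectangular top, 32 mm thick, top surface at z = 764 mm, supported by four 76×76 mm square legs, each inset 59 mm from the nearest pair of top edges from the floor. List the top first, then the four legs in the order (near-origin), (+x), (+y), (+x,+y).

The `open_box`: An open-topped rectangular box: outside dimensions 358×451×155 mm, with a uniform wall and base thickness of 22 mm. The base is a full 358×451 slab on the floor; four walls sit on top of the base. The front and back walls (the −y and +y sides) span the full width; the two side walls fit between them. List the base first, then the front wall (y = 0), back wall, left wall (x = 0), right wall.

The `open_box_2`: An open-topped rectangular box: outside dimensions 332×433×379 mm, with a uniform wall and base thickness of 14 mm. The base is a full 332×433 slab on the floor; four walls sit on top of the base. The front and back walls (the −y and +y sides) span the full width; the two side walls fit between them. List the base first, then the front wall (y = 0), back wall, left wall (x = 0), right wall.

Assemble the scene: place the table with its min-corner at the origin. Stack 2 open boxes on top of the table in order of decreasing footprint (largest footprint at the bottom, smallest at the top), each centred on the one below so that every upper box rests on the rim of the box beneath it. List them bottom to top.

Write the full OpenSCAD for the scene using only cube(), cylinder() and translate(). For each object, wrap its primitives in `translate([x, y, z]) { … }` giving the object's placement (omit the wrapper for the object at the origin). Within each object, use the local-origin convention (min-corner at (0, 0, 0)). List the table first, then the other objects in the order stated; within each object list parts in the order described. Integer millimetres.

translate([0, 0, 732]) cube([1104, 979, 32]);
translate([59, 59, 0]) cube([76, 76, 732]);
translate([969, 59, 0]) cube([76, 76, 732]);
translate([59, 844, 0]) cube([76, 76, 732]);
translate([969, 844, 0]) cube([76, 76, 732]);
translate([373, 264, 764]) {
  cube([358, 451, 22]);
  translate([0, 0, 22]) cube([358, 22, 133]);
  translate([0, 429, 22]) cube([358, 22, 133]);
  translate([0, 22, 22]) cube([22, 407, 133]);
  translate([336, 22, 22]) cube([22, 407, 133]);
}
translate([386, 273, 919]) {
  cube([332, 433, 14]);
  translate([0, 0, 14]) cube([332, 14, 365]);
  translate([0, 419, 14]) cube([332, 14, 365]);
  translate([0, 14, 14]) cube([14, 405, 365]);
  translate([318, 14, 14]) cube([14, 405, 365]);
}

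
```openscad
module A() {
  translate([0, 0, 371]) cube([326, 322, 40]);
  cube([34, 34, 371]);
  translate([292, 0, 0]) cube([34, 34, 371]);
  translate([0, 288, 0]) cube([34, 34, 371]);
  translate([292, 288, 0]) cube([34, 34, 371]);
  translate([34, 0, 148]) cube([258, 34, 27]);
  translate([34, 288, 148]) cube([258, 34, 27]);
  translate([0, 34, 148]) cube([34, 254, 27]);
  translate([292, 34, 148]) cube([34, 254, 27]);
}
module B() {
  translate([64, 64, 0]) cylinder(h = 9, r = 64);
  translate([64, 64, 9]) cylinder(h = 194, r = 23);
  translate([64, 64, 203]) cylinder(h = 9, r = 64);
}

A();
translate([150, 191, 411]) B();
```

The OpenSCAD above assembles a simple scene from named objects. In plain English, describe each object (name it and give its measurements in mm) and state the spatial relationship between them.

A is a four-legged stool. The seat is a 326×322×40 mm slab whose top surface is at z = 411 mm; four square legs, each 34×34 mm in cross-section, run from the floor (z = 0) to the underside of the seat, each flush with a corner of the seat. Four stretchers, 34 mm wide and 27 mm tall, connect adjacent legs with their undersides at z = 148 mm, each running between the inner faces of the legs it joins and aligned with the legs' outer faces on the other axis.

B is a spool: two coaxial disc flanges of radius 64 mm and thickness 9 mm, joined by a core cylinder of radius 23 mm and height 194 mm. The lower flange rests on z = 0 and the three cylinders share a vertical axis.

The spool is on top of the stool.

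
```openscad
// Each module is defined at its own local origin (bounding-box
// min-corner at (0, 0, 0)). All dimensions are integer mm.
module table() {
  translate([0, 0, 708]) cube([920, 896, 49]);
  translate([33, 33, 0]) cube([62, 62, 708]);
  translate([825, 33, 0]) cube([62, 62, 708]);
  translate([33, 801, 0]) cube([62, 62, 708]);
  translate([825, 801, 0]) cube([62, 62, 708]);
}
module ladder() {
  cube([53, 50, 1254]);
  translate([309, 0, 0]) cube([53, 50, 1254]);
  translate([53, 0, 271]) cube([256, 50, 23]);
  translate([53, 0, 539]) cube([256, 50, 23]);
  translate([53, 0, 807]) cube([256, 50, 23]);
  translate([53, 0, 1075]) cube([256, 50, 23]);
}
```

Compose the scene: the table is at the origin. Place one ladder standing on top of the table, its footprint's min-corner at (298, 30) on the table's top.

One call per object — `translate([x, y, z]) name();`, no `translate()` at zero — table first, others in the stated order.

table();
translate([298, 30, 757]) ladder();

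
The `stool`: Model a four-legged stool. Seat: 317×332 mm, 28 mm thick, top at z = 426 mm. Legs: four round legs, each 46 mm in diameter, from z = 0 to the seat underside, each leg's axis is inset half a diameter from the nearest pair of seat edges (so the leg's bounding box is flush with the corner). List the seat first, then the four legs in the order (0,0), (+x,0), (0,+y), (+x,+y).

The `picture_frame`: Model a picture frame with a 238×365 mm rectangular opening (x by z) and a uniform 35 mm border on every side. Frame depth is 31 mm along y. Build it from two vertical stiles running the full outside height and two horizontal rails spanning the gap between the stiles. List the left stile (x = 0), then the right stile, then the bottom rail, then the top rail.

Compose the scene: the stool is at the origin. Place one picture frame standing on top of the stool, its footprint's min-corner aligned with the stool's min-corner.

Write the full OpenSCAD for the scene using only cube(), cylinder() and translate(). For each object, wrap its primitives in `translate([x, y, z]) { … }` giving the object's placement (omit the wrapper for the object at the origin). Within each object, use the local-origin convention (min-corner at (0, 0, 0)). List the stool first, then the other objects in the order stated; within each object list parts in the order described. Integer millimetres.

translate([0, 0, 398]) cube([317, 332, 28]);
translate([23, 23, 0]) cylinder(h = 398, r = 23);
translate([294, 23, 0]) cylinder(h = 398, r = 23);
translate([23, 309, 0]) cylinder(h = 398, r = 23);
translate([294, 309, 0]) cylinder(h = 398, r = 23);
translate([0, 0, 426]) {
  cube([35, 31, 435]);
  translate([273, 0, 0]) cube([35, 31, 435]);
  translate([35, 0, 0]) cube([238, 31, 35]);
  translate([35, 0, 400]) cube([238, 31, 35]);
}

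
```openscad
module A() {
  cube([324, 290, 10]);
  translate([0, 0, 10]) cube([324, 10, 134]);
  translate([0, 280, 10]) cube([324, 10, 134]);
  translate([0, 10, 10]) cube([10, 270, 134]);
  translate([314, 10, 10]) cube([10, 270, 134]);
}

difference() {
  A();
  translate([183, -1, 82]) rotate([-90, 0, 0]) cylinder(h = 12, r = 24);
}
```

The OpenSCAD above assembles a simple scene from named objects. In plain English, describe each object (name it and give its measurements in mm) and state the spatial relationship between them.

A is an open-topped rectangular box: outside dimensions 324×290×144 mm, with a uniform wall and base thickness of 10 mm. The base is a full 324×290 slab on the floor; four walls sit on top of the base. The front and back walls (the −y and +y sides) span the full width; the two side walls fit between them.

The open box has a circular hole of radius 24 mm through its front wall, centred at (x = 183, z = 82).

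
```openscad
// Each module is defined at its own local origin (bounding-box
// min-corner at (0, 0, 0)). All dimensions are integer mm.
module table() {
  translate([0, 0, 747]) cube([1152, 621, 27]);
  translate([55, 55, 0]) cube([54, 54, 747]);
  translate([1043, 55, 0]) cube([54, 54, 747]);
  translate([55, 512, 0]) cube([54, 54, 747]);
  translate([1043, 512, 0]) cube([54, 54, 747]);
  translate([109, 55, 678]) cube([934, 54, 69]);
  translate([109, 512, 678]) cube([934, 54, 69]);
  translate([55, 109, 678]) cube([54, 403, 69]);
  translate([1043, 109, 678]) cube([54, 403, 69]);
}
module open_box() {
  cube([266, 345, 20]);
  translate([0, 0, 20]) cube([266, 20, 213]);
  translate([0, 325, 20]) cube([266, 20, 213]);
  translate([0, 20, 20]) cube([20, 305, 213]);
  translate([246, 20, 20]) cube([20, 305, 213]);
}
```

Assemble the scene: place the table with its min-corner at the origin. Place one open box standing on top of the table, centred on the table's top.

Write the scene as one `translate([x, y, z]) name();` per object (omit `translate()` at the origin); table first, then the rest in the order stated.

table();
translate([443, 138, 774]) open_box();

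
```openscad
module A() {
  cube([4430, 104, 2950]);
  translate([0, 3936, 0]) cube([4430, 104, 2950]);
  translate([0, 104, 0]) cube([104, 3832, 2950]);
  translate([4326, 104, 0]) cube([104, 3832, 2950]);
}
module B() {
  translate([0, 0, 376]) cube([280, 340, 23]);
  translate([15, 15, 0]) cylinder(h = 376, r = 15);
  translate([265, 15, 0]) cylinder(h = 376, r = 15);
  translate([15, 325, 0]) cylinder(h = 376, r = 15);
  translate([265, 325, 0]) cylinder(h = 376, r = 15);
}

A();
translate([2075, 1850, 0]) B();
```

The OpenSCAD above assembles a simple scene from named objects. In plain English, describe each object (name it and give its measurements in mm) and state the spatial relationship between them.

A is a box-shaped house frame (walls only): outside footprint 4430×4040 mm, wall height 2950 mm, wall thickness 104 mm. The two y-facing walls run the full x-width; the two x-facing walls fit between the inner faces of the y-facing walls.

B is a four-legged stool. The seat is 280×340 mm, 23 mm thick, top at z = 399 mm. It stands on four round legs, each 30 mm in diameter, from z = 0 to the seat underside, each leg's axis is inset half a diameter from the nearest pair of seat edges (so the leg's bounding box is flush with the corner).

The stool sits inside the house frame, centred.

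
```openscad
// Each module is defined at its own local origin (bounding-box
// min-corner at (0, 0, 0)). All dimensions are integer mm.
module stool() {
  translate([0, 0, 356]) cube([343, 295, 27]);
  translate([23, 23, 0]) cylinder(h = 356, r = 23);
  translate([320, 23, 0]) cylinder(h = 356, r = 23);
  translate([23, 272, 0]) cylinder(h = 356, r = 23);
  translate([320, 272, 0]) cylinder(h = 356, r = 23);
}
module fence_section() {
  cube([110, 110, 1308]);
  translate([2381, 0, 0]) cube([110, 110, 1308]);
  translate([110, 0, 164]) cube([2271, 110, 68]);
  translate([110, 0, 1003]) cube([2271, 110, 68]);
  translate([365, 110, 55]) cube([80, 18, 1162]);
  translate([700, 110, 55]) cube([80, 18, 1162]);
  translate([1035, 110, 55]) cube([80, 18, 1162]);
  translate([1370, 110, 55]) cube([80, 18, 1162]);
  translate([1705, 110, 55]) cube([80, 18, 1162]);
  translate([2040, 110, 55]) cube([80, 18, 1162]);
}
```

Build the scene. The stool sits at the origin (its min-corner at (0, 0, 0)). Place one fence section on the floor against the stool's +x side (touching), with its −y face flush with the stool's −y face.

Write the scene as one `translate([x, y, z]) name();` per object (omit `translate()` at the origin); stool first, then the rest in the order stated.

stool();
translate([343, 0, 0]) fence_section();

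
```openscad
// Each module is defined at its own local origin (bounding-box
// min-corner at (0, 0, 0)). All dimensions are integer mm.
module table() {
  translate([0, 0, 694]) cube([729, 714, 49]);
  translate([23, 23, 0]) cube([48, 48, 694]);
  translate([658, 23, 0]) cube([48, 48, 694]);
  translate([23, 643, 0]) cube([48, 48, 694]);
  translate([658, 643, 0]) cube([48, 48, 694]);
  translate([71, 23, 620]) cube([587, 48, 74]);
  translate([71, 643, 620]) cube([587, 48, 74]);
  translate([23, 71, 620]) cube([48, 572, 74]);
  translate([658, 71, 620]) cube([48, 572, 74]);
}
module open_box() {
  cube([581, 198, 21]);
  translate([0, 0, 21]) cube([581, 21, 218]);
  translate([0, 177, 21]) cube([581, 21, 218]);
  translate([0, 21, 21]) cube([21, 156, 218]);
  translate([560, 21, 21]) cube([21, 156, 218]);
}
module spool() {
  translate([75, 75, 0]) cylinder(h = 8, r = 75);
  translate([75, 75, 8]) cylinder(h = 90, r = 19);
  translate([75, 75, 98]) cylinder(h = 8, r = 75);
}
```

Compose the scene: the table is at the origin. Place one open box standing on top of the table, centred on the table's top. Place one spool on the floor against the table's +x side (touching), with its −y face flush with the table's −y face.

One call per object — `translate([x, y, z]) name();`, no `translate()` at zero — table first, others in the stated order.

table();
translate([74, 258, 743]) open_box();
translate([729, 0, 0]) spool();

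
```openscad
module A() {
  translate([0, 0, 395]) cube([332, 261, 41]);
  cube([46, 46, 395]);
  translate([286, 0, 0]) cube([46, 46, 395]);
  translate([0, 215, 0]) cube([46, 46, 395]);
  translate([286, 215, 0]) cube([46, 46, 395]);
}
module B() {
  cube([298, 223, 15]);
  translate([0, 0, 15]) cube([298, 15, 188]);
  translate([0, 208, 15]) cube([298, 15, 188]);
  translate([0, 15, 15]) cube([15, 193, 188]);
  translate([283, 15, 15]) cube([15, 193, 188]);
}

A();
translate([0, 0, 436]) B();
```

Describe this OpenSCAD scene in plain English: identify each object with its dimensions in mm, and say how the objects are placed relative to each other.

A is a four-legged stool. The seat is 332×261 mm, 41 mm thick, top at z = 436 mm. It stands on four square legs, each 46×46 mm in cross-section, from z = 0 to the seat underside, each flush with a corner of the seat.

B is an open-topped rectangular box: outside dimensions 298×223×203 mm, with a uniform wall and base thickness of 15 mm. The base is a full 298×223 slab on the floor; four walls sit on top of the base. The front and back walls (the −y and +y sides) span the full width; the two side walls fit between them.

The open box is on top of the stool.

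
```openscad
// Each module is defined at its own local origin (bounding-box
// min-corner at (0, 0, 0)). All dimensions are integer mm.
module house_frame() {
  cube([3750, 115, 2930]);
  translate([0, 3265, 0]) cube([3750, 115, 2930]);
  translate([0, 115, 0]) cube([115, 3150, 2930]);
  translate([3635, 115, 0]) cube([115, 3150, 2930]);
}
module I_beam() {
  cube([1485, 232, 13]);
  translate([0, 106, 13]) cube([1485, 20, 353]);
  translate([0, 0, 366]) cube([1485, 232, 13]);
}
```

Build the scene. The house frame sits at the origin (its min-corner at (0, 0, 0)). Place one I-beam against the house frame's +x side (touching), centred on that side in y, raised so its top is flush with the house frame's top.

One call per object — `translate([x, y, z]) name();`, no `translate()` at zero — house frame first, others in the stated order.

house_frame();
translate([3750, 1574, 2551]) I_beam();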